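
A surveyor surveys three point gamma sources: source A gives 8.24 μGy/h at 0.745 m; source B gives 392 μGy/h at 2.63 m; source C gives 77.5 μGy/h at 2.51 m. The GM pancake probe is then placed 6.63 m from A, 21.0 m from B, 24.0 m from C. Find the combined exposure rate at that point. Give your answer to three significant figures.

7.10 μGy/h

By superposition, sum each source's inverse-square contribution:
A: 8.24 × (0.745/6.63)² = 0.1040 μGy/h
B: 392 × (2.63/21.0)² = 6.148 μGy/h
C: 77.5 × (2.51/24.0)² = 0.8477 μGy/h
Total = 0.1040 + 6.148 + 0.8477 = 7.100 μGy/h.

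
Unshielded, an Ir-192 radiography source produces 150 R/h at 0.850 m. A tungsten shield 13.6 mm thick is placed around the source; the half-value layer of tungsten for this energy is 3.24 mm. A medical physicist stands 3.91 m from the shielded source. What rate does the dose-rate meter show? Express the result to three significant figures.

Distance alone: (0.850/3.91)² = 0.04726, so 150 × 0.04726 = 7.089 R/h.
Shield: 13.6/3.24 = 4.198 half-value layers → attenuation 2^(−4.198) = 0.05448.
Combined: 7.089 × 0.05448 = 0.3862 R/h.

0.386 R/h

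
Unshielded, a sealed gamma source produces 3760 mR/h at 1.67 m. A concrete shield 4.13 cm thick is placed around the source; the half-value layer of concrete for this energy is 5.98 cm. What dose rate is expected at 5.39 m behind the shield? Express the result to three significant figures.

Distance alone: 3760 × (1.67/5.39)² = 3760 × 0.09600 = 361.0 mR/h.
Shield: 4.13/5.98 = 0.6906 half-value layers → attenuation 2^(−0.6906) = 0.6196.
Combined: 361.0 × 0.6196 = 223.7 mR/h.

224 mR/h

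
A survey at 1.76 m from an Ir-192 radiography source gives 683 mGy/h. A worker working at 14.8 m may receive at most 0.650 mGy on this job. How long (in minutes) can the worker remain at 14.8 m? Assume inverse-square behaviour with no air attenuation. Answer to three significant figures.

By the inverse-square law, rate at 14.8 m:
683 × (1.76/14.8)² = 683 × 0.01414 = 9.658 mGy/h.
Stay time = 0.650 mGy ÷ 9.658 mGy/h = 0.06730 h = 4.038 min.

4.04 min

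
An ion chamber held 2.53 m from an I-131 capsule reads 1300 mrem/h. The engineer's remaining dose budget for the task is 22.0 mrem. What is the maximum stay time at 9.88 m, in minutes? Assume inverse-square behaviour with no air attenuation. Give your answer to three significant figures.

Using I₁d₁² = I₂d₂², rate at 9.88 m:
(2.53/9.88)² = 0.06557, so 1300 × 0.06557 = 85.24 mrem/h.
Stay time = 22.0 mrem ÷ 85.24 mrem/h = 0.2581 h = 15.49 min.

15.5 min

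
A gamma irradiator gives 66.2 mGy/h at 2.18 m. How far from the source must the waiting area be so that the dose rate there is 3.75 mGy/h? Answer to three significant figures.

9.16 m

Intensity scales as (d₁/d₂)², so d₂ = d₁·√(I₁/I₂).
I₁/I₂ = 66.2/3.75 = 17.65, so d₂ = 2.18 × √17.65 = 9.159 m.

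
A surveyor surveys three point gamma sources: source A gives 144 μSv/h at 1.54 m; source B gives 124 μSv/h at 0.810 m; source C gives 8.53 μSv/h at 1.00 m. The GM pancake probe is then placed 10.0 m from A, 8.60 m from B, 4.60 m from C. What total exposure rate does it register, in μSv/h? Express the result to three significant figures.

4.92 μSv/h

Each source contributes Iᵢ·(dᵢ/rᵢ)²; contributions add.
A: 144 × (1.54/10.0)² = 3.415 μSv/h
B: 124 × (0.810/8.60)² = 1.100 μSv/h
C: 8.53 × (1.00/4.60)² = 0.4031 μSv/h
Total = 3.415 + 1.100 + 0.4031 = 4.918 μSv/h.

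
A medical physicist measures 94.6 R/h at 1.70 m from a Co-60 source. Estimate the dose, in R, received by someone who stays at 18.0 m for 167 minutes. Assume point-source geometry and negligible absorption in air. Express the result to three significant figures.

Since intensity falls as 1/r², rate at 18.0 m:
94.6 × (1.70/18.0)² = 94.6 × 0.008920 = 0.8438 R/h.
Dose = rate × time = 0.8438 R/h × 2.783 h = 2.348 R.

2.35 R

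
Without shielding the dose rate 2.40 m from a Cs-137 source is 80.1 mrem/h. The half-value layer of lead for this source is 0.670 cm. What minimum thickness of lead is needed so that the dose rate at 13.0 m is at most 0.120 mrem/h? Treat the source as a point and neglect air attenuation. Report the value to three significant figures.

At 13.0 m, distance alone gives 80.1 × (2.40/13.0)² = 80.1 × 0.03408 = 2.730 mrem/h.
Further attenuation needed: 2.730/0.120 = 22.75.
n = log₂(22.75) = 4.508 half-value layers.
Thickness = 4.508 × 0.670 cm = 3.020 cm.

3.02 cm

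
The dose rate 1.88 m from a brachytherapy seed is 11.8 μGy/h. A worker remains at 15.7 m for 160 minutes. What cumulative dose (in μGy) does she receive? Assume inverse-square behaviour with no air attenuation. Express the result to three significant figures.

0.451 μGy

Using I₁d₁² = I₂d₂², rate at 15.7 m:
11.8 × (1.88/15.7)² = 11.8 × 0.01434 = 0.1692 μGy/h.
Dose = rate × time = 0.1692 μGy/h × 2.667 h = 0.4513 μGy.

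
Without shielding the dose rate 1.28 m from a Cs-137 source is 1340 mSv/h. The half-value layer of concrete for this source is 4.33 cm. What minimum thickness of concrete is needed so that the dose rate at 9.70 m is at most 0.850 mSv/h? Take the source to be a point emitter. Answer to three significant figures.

20.7 cm

At 9.70 m, distance alone gives 1340 × (1.28/9.70)² = 1340 × 0.01741 = 23.33 mSv/h.
Further attenuation needed: 23.33/0.850 = 27.45.
n = log₂(27.45) = 4.779 half-value layers.
Thickness = 4.779 × 4.33 cm = 20.69 cm.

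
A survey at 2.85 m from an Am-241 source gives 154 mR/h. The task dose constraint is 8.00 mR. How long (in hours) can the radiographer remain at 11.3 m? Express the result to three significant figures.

Applying the 1/r² law, rate at 11.3 m:
154 × (2.85/11.3)² = 154 × 0.06361 = 9.796 mR/h.
Stay time = 8.00 mR ÷ 9.796 mR/h = 0.8167 h.

0.817 h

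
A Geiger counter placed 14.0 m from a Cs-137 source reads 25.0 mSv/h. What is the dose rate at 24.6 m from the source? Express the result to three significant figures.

8.10 mSv/h

Using I₁d₁² = I₂d₂², scaling from 14.0 m to 24.6 m:
(14.0/24.6)² = 0.3239, so 25.0 × 0.3239 = 8.098 mSv/h.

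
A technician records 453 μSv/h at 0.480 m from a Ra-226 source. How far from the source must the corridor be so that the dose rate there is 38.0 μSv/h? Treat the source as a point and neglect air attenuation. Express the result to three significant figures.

1.66 m

Applying the 1/r² law, d₂ = d₁·√(I₁/I₂).
I₁/I₂ = 453/38.0 = 11.92, so d₂ = 0.480 × √11.92 = 1.657 m.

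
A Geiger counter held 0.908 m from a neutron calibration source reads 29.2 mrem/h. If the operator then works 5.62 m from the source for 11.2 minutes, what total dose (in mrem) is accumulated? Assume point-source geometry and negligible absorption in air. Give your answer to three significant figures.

0.142 mrem

Since intensity falls as 1/r², rate at 5.62 m:
29.2 × (0.908/5.62)² = 29.2 × 0.02610 = 0.7621 mrem/h.
Dose = rate × time = 0.7621 mrem/h × 0.1867 h = 0.1423 mrem.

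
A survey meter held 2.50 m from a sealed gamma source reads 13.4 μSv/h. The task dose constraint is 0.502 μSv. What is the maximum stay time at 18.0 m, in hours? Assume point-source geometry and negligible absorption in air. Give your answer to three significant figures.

1.94 h

By the inverse-square law, rate at 18.0 m:
(2.50/18.0)² = 0.01929, so 13.4 × 0.01929 = 0.2585 μSv/h.
Stay time = 0.502 μSv ÷ 0.2585 μSv/h = 1.942 h.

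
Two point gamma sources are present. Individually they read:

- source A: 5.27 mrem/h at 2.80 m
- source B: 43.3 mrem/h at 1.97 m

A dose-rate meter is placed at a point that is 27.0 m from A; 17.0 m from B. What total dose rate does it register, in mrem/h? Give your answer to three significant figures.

0.638 mrem/h

By superposition, sum each source's inverse-square contribution:
A: 5.27 × (2.80/27.0)² = 0.05668 mrem/h
B: 43.3 × (1.97/17.0)² = 0.5815 mrem/h
Total = 0.05668 + 0.5815 = 0.6382 mrem/h.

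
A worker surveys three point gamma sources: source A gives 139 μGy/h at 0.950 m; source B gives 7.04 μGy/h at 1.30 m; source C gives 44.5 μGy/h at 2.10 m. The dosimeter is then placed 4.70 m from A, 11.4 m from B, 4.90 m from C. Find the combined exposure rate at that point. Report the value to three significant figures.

13.9 μGy/h

Each source contributes Iᵢ·(dᵢ/rᵢ)²; contributions add.
A: 139 × (0.950/4.70)² = 5.679 μGy/h
B: 7.04 × (1.30/11.4)² = 0.09155 μGy/h
C: 44.5 × (2.10/4.90)² = 8.173 μGy/h
Total = 5.679 + 0.09155 + 8.173 = 13.94 μGy/h.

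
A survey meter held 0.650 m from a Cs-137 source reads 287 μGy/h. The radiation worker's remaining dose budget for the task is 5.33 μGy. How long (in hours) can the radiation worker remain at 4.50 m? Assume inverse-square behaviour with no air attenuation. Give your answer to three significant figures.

By the inverse-square law, rate at 4.50 m:
287 × (0.650/4.50)² = 287 × 0.02086 = 5.987 μGy/h.
Stay time = 5.33 μGy ÷ 5.987 μGy/h = 0.8903 h.

0.890 h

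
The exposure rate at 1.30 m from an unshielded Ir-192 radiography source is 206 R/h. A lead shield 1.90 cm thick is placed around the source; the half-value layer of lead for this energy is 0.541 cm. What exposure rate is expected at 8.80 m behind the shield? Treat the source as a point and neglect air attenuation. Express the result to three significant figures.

0.394 R/h

Distance alone: 206 × (1.30/8.80)² = 206 × 0.02182 = 4.495 R/h.
Shield: 1.90/0.541 = 3.512 half-value layers → attenuation 2^(−3.512) = 0.08766.
Combined: 4.495 × 0.08766 = 0.3940 R/h.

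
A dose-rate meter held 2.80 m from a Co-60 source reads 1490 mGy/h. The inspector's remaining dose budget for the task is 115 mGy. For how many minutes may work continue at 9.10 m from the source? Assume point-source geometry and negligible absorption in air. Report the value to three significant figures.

Using I₁d₁² = I₂d₂², rate at 9.10 m:
1490 × (2.80/9.10)² = 1490 × 0.09467 = 141.1 mGy/h.
Stay time = 115 mGy ÷ 141.1 mGy/h = 0.8150 h = 48.90 min.

48.9 min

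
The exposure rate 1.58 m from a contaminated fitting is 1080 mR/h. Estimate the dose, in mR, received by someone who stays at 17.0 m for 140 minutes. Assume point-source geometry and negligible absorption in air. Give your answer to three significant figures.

21.8 mR

Using I₁d₁² = I₂d₂², rate at 17.0 m:
1080 × (1.58/17.0)² = 1080 × 0.008638 = 9.329 mR/h.
Dose = rate × time = 9.329 mR/h × 2.333 h = 21.76 mR.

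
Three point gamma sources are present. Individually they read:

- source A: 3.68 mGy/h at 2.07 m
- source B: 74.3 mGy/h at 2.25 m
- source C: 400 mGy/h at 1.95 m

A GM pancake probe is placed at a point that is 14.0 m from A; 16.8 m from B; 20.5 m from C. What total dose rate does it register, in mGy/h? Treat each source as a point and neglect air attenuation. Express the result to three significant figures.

By superposition, sum each source's inverse-square contribution:
A: 3.68 × (2.07/14.0)² = 0.08045 mGy/h
B: 74.3 × (2.25/16.8)² = 1.333 mGy/h
C: 400 × (1.95/20.5)² = 3.619 mGy/h
Total = 0.08045 + 1.333 + 3.619 = 5.032 mGy/h.

5.03 mGy/h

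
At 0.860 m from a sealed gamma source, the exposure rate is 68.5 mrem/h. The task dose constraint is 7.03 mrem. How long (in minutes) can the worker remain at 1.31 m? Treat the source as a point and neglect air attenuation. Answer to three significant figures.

14.3 min

Since intensity falls as 1/r², rate at 1.31 m:
(0.860/1.31)² = 0.4310, so 68.5 × 0.4310 = 29.52 mrem/h.
Stay time = 7.03 mrem ÷ 29.52 mrem/h = 0.2381 h = 14.29 min.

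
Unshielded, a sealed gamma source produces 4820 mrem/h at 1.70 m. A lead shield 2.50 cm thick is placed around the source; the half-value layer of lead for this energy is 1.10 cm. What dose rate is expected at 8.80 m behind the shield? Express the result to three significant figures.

Distance alone: 4820 × (1.70/8.80)² = 4820 × 0.03732 = 179.9 mrem/h.
Shield: 2.50/1.10 = 2.273 half-value layers → attenuation 2^(−2.273) = 0.2069.
Combined: 179.9 × 0.2069 = 37.22 mrem/h.

37.2 mrem/h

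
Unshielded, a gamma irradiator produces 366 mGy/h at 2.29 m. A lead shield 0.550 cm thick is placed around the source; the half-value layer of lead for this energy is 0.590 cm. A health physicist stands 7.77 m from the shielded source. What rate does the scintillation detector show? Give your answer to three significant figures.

Distance alone: (2.29/7.77)² = 0.08686, so 366 × 0.08686 = 31.79 mGy/h.
Shield: 0.550/0.590 = 0.9322 half-value layers → attenuation 2^(−0.9322) = 0.5241.
Combined: 31.79 × 0.5241 = 16.66 mGy/h.

16.7 mGy/h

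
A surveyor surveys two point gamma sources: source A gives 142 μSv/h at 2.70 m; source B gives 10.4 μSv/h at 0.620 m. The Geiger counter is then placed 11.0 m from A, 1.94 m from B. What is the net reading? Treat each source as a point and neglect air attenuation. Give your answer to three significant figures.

By superposition, sum each source's inverse-square contribution:
A: 142 × (2.70/11.0)² = 8.555 μSv/h
B: 10.4 × (0.620/1.94)² = 1.062 μSv/h
Total = 8.555 + 1.062 = 9.617 μSv/h.

9.62 μSv/h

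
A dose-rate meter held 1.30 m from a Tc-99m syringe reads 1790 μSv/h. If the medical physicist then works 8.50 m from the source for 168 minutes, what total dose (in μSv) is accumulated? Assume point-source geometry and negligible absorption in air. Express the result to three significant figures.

117 μSv

Using I₁d₁² = I₂d₂², rate at 8.50 m:
(1.30/8.50)² = 0.02339, so 1790 × 0.02339 = 41.87 μSv/h.
Dose = rate × time = 41.87 μSv/h × 2.800 h = 117.2 μSv.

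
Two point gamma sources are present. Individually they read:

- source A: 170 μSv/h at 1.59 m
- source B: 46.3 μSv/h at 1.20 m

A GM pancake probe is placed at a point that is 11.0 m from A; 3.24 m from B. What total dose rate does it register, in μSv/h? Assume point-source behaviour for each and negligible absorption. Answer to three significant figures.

By superposition, sum each source's inverse-square contribution:
A: 170 × (1.59/11.0)² = 3.552 μSv/h
B: 46.3 × (1.20/3.24)² = 6.351 μSv/h
Total = 3.552 + 6.351 = 9.903 μSv/h.

9.90 μSv/h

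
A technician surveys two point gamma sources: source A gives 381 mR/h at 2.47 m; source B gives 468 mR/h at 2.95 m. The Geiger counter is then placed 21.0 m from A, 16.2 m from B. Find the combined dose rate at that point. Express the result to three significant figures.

By superposition, sum each source's inverse-square contribution:
A: 381 × (2.47/21.0)² = 5.271 mR/h
B: 468 × (2.95/16.2)² = 15.52 mR/h
Total = 5.271 + 15.52 = 20.79 mR/h.

20.8 mR/h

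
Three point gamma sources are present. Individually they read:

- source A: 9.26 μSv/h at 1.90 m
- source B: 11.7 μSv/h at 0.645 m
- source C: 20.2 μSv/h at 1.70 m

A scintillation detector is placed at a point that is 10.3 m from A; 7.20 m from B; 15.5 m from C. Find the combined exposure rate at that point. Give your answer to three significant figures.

0.652 μSv/h

Each source contributes Iᵢ·(dᵢ/rᵢ)²; contributions add.
A: 9.26 × (1.90/10.3)² = 0.3151 μSv/h
B: 11.7 × (0.645/7.20)² = 0.09389 μSv/h
C: 20.2 × (1.70/15.5)² = 0.2430 μSv/h
Total = 0.3151 + 0.09389 + 0.2430 = 0.6520 μSv/h.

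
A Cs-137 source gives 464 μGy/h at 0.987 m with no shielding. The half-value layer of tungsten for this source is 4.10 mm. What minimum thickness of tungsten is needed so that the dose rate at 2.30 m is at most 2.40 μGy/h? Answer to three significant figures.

21.1 mm

At 2.30 m, distance alone gives 464 × (0.987/2.30)² = 464 × 0.1842 = 85.47 μGy/h.
Further attenuation needed: 85.47/2.40 = 35.61.
n = log₂(35.61) = 5.154 half-value layers.
Thickness = 5.154 × 4.10 mm = 21.13 mm.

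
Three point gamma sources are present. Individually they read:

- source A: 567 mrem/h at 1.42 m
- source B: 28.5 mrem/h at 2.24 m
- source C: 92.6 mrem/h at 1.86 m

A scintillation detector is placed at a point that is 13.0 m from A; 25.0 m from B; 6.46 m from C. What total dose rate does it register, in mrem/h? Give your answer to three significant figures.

By superposition, sum each source's inverse-square contribution:
A: 567 × (1.42/13.0)² = 6.765 mrem/h
B: 28.5 × (2.24/25.0)² = 0.2288 mrem/h
C: 92.6 × (1.86/6.46)² = 7.677 mrem/h
Total = 6.765 + 0.2288 + 7.677 = 14.67 mrem/h.

14.7 mrem/h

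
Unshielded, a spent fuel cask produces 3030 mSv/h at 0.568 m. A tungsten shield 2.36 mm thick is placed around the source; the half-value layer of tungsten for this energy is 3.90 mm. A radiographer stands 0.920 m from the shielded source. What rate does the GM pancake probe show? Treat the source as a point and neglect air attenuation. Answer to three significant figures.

759 mSv/h

Distance alone: (0.568/0.920)² = 0.3812, so 3030 × 0.3812 = 1155 mSv/h.
Shield: 2.36/3.90 = 0.6051 half-value layers → attenuation 2^(−0.6051) = 0.6574.
Combined: 1155 × 0.6574 = 759.3 mSv/h.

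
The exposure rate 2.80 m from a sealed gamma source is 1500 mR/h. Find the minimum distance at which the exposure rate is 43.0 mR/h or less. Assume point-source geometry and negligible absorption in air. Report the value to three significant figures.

Intensity scales as (d₁/d₂)², so d₂ = d₁·√(I₁/I₂).
I₁/I₂ = 1500/43.0 = 34.88, so d₂ = 2.80 × √34.88 = 16.54 m.

16.5 m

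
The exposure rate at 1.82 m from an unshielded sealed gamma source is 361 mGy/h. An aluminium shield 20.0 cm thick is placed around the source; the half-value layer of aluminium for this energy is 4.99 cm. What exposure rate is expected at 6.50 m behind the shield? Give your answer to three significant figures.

Distance alone: (1.82/6.50)² = 0.07840, so 361 × 0.07840 = 28.30 mGy/h.
Shield: 20.0/4.99 = 4.008 half-value layers → attenuation 2^(−4.008) = 0.06215.
Combined: 28.30 × 0.06215 = 1.759 mGy/h.

1.76 mGy/h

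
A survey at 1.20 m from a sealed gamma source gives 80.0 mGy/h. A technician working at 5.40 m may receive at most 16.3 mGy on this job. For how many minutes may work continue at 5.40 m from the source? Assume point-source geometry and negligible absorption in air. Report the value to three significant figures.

Using I₁d₁² = I₂d₂², rate at 5.40 m:
(1.20/5.40)² = 0.04938, so 80.0 × 0.04938 = 3.950 mGy/h.
Stay time = 16.3 mGy ÷ 3.950 mGy/h = 4.127 h = 247.6 min.

248 min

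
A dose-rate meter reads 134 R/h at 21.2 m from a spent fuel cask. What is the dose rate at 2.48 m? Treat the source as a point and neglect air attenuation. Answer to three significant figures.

9790 R/h

By the inverse-square law, the rate at 2.48 m is
(21.2/2.48)² = 73.07, so 134 × 73.07 = 9791 R/h.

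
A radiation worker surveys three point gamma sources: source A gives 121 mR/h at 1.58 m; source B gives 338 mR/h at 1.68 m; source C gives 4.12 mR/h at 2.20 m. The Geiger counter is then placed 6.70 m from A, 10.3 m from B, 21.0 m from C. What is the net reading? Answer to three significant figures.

15.8 mR/h

Each source contributes Iᵢ·(dᵢ/rᵢ)²; contributions add.
A: 121 × (1.58/6.70)² = 6.729 mR/h
B: 338 × (1.68/10.3)² = 8.992 mR/h
C: 4.12 × (2.20/21.0)² = 0.04522 mR/h
Total = 6.729 + 8.992 + 0.04522 = 15.77 mR/h.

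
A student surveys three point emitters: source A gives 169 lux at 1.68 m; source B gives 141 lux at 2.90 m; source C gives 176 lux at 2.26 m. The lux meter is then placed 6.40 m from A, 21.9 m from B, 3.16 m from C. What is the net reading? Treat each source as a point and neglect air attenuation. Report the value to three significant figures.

104 lux

By superposition, sum each source's inverse-square contribution:
A: 169 × (1.68/6.40)² = 11.65 lux
B: 141 × (2.90/21.9)² = 2.472 lux
C: 176 × (2.26/3.16)² = 90.02 lux
Total = 11.65 + 2.472 + 90.02 = 104.1 lux.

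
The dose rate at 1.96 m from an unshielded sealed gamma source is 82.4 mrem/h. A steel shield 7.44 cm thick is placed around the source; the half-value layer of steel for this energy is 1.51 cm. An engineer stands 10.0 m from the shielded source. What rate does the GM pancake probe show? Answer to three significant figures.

Distance alone: 82.4 × (1.96/10.0)² = 82.4 × 0.03842 = 3.166 mrem/h.
Shield: 7.44/1.51 = 4.927 half-value layers → attenuation 2^(−4.927) = 0.03287.
Combined: 3.166 × 0.03287 = 0.1041 mrem/h.

0.104 mrem/h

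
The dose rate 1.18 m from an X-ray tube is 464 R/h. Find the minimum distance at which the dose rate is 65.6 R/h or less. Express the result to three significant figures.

3.14 m

Since intensity falls as 1/r², d₂ = d₁·√(I₁/I₂).
I₁/I₂ = 464/65.6 = 7.073, so d₂ = 1.18 × √7.073 = 3.138 m.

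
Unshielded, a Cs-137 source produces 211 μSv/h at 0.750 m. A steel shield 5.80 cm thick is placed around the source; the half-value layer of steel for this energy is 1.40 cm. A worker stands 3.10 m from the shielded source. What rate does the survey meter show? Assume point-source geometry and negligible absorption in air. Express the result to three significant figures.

Distance alone: 211 × (0.750/3.10)² = 211 × 0.05853 = 12.35 μSv/h.
Shield: 5.80/1.40 = 4.143 half-value layers → attenuation 2^(−4.143) = 0.05660.
Combined: 12.35 × 0.05660 = 0.6990 μSv/h.

0.699 μSv/h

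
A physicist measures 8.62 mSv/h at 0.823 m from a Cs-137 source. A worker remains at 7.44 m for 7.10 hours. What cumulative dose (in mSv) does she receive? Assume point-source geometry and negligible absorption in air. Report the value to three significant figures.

0.749 mSv

Intensity scales as (d₁/d₂)², so rate at 7.44 m:
(0.823/7.44)² = 0.01224, so 8.62 × 0.01224 = 0.1055 mSv/h.
Dose = rate × time = 0.1055 mSv/h × 7.100 h = 0.7490 mSv.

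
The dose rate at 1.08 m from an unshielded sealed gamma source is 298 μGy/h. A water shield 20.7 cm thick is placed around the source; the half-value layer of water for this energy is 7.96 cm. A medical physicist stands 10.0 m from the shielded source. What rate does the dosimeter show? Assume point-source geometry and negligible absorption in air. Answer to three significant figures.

Distance alone: (1.08/10.0)² = 0.01166, so 298 × 0.01166 = 3.475 μGy/h.
Shield: 20.7/7.96 = 2.601 half-value layers → attenuation 2^(−2.601) = 0.1648.
Combined: 3.475 × 0.1648 = 0.5727 μGy/h.

0.573 μGy/h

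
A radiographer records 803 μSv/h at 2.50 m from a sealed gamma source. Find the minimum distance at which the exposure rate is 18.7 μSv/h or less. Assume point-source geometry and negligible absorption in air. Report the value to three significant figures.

16.4 m

Since intensity falls as 1/r², d₂ = d₁·√(I₁/I₂).
I₁/I₂ = 803/18.7 = 42.94, so d₂ = 2.50 × √42.94 = 16.38 m.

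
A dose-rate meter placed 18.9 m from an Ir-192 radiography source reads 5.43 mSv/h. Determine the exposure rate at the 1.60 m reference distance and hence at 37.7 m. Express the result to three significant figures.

758 mSv/h; 1.36 mSv/h

By the inverse-square law,
At 1.60 m: (18.9/1.60)² = 139.5, so 5.43 × 139.5 = 757.5 mSv/h
At 37.7 m: 757.5 × (1.60/37.7)² = 757.5 × 0.001801 = 1.364 mSv/h.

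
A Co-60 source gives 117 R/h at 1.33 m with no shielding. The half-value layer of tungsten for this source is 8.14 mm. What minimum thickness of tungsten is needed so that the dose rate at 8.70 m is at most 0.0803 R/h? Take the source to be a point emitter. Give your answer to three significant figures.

41.4 mm

At 8.70 m, distance alone gives (1.33/8.70)² = 0.02337, so 117 × 0.02337 = 2.734 R/h.
Further attenuation needed: 2.734/0.0803 = 34.05.
n = log₂(34.05) = 5.090 half-value layers.
Thickness = 5.090 × 8.14 mm = 41.43 mm.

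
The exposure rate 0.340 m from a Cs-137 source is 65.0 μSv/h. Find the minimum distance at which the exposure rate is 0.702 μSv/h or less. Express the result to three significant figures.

Since intensity falls as 1/r², d₂ = d₁·√(I₁/I₂).
I₁/I₂ = 65.0/0.702 = 92.59, so d₂ = 0.340 × √92.59 = 3.272 m.

3.27 m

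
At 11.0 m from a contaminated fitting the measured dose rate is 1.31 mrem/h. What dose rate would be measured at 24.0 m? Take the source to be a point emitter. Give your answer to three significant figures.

Intensity scales as (d₁/d₂)², so scaling from 11.0 m to 24.0 m:
(11.0/24.0)² = 0.2101, so 1.31 × 0.2101 = 0.2752 mrem/h.

0.275 mrem/h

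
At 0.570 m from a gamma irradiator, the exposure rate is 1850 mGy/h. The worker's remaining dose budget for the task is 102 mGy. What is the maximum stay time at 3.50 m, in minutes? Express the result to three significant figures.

125 min

By the inverse-square law, rate at 3.50 m:
(0.570/3.50)² = 0.02652, so 1850 × 0.02652 = 49.06 mGy/h.
Stay time = 102 mGy ÷ 49.06 mGy/h = 2.079 h = 124.7 min.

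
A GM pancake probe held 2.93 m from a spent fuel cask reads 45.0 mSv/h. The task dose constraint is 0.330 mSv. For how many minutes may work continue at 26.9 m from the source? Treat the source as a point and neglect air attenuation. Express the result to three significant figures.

Intensity scales as (d₁/d₂)², so rate at 26.9 m:
(2.93/26.9)² = 0.01186, so 45.0 × 0.01186 = 0.5337 mSv/h.
Stay time = 0.330 mSv ÷ 0.5337 mSv/h = 0.6183 h = 37.10 min.

37.1 min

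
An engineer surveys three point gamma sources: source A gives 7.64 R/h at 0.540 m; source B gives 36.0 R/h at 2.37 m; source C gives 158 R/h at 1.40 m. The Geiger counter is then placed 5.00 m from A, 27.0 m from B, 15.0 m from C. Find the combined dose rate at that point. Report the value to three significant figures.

1.74 R/h

Each source contributes Iᵢ·(dᵢ/rᵢ)²; contributions add.
A: 7.64 × (0.540/5.00)² = 0.08911 R/h
B: 36.0 × (2.37/27.0)² = 0.2774 R/h
C: 158 × (1.40/15.0)² = 1.376 R/h
Total = 0.08911 + 0.2774 + 1.376 = 1.743 R/h.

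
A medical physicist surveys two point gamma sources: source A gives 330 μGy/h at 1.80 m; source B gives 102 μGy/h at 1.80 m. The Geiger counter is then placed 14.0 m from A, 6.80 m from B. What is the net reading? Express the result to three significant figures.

Each source contributes Iᵢ·(dᵢ/rᵢ)²; contributions add.
A: 330 × (1.80/14.0)² = 5.455 μGy/h
B: 102 × (1.80/6.80)² = 7.147 μGy/h
Total = 5.455 + 7.147 = 12.60 μGy/h.

12.6 μGy/h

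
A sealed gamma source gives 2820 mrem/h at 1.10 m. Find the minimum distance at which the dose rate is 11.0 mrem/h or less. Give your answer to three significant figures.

17.6 m

Since intensity falls as 1/r², d₂ = d₁·√(I₁/I₂).
I₁/I₂ = 2820/11.0 = 256.4, so d₂ = 1.10 × √256.4 = 17.61 m.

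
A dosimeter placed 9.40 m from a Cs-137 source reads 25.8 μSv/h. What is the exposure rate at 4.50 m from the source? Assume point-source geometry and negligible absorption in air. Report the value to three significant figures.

By the inverse-square law, scaling from 9.40 m to 4.50 m:
25.8 × (9.40/4.50)² = 25.8 × 4.363 = 112.6 μSv/h.

113 μSv/h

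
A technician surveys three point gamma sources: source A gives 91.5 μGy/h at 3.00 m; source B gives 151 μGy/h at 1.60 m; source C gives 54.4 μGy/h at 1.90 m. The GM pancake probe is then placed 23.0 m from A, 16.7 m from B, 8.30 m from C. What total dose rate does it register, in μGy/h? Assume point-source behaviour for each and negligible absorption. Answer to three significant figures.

5.79 μGy/h

Each source contributes Iᵢ·(dᵢ/rᵢ)²; contributions add.
A: 91.5 × (3.00/23.0)² = 1.557 μGy/h
B: 151 × (1.60/16.7)² = 1.386 μGy/h
C: 54.4 × (1.90/8.30)² = 2.851 μGy/h
Total = 1.557 + 1.386 + 2.851 = 5.794 μGy/h.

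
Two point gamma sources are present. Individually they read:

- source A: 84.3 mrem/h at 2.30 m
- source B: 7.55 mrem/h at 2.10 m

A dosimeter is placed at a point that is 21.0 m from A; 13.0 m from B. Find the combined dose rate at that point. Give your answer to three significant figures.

By superposition, sum each source's inverse-square contribution:
A: 84.3 × (2.30/21.0)² = 1.011 mrem/h
B: 7.55 × (2.10/13.0)² = 0.1970 mrem/h
Total = 1.011 + 0.1970 = 1.208 mrem/h.

1.21 mrem/h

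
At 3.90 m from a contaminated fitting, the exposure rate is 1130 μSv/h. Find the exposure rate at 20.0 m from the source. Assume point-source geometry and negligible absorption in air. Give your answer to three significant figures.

Applying the 1/r² law, the rate at 20.0 m is
(3.90/20.0)² = 0.03803, so 1130 × 0.03803 = 42.97 μSv/h.

43.0 μSv/h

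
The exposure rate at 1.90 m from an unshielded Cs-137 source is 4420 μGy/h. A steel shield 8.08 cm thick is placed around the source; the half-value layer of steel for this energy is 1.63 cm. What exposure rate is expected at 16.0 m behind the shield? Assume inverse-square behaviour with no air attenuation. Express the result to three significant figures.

2.01 μGy/h

Distance alone: (1.90/16.0)² = 0.01410, so 4420 × 0.01410 = 62.32 μGy/h.
Shield: 8.08/1.63 = 4.957 half-value layers → attenuation 2^(−4.957) = 0.03220.
Combined: 62.32 × 0.03220 = 2.007 μGy/h.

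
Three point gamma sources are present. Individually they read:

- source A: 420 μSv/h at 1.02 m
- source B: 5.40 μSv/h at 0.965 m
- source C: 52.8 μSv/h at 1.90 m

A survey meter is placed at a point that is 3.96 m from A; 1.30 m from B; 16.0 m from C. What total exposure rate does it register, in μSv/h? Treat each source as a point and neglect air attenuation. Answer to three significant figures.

By superposition, sum each source's inverse-square contribution:
A: 420 × (1.02/3.96)² = 27.87 μSv/h
B: 5.40 × (0.965/1.30)² = 2.976 μSv/h
C: 52.8 × (1.90/16.0)² = 0.7446 μSv/h
Total = 27.87 + 2.976 + 0.7446 = 31.59 μSv/h.

31.6 μSv/h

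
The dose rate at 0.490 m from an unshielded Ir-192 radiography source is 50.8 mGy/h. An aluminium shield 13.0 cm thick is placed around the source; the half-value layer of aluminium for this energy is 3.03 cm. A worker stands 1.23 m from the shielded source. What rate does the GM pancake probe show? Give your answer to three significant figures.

0.412 mGy/h

Distance alone: 50.8 × (0.490/1.23)² = 50.8 × 0.1587 = 8.062 mGy/h.
Shield: 13.0/3.03 = 4.290 half-value layers → attenuation 2^(−4.290) = 0.05112.
Combined: 8.062 × 0.05112 = 0.4121 mGy/h.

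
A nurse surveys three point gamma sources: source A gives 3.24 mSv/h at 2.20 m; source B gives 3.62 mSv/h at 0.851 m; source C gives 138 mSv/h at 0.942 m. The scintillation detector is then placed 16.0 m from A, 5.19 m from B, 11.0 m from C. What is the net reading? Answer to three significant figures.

1.17 mSv/h

By superposition, sum each source's inverse-square contribution:
A: 3.24 × (2.20/16.0)² = 0.06126 mSv/h
B: 3.62 × (0.851/5.19)² = 0.09733 mSv/h
C: 138 × (0.942/11.0)² = 1.012 mSv/h
Total = 0.06126 + 0.09733 + 1.012 = 1.171 mSv/h.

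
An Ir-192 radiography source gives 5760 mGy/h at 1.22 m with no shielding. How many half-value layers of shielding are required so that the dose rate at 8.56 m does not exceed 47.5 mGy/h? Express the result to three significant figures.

1.30 half-value layers

At 8.56 m, distance alone gives (1.22/8.56)² = 0.02031, so 5760 × 0.02031 = 117.0 mGy/h.
Further attenuation needed: 117.0/47.5 = 2.463.
n = log₂(2.463) = 1.300 half-value layers.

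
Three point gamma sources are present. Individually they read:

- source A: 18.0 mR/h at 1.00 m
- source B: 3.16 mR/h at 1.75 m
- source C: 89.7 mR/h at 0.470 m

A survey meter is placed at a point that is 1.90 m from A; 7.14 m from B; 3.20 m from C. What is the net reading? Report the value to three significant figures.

7.11 mR/h

By superposition, sum each source's inverse-square contribution:
A: 18.0 × (1.00/1.90)² = 4.986 mR/h
B: 3.16 × (1.75/7.14)² = 0.1898 mR/h
C: 89.7 × (0.470/3.20)² = 1.935 mR/h
Total = 4.986 + 0.1898 + 1.935 = 7.111 mR/h.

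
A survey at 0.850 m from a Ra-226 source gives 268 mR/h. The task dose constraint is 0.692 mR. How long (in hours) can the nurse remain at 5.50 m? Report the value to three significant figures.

Since intensity falls as 1/r², rate at 5.50 m:
(0.850/5.50)² = 0.02388, so 268 × 0.02388 = 6.400 mR/h.
Stay time = 0.692 mR ÷ 6.400 mR/h = 0.1081 h.

0.108 h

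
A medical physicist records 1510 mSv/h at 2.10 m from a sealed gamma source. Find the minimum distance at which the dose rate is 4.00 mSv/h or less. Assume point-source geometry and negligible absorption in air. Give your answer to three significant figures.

40.8 m

Applying the 1/r² law, d₂ = d₁·√(I₁/I₂).
I₁/I₂ = 1510/4.00 = 377.5, so d₂ = 2.10 × √377.5 = 40.80 m.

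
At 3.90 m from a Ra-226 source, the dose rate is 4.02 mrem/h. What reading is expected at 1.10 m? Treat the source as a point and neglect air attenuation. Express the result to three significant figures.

Since intensity falls as 1/r², the rate at 1.10 m is
4.02 × (3.90/1.10)² = 4.02 × 12.57 = 50.53 mrem/h.

50.5 mrem/h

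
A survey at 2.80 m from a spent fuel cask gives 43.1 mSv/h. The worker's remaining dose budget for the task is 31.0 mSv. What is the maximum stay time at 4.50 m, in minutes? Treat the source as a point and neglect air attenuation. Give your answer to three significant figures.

Using I₁d₁² = I₂d₂², rate at 4.50 m:
43.1 × (2.80/4.50)² = 43.1 × 0.3872 = 16.69 mSv/h.
Stay time = 31.0 mSv ÷ 16.69 mSv/h = 1.857 h = 111.4 min.

111 min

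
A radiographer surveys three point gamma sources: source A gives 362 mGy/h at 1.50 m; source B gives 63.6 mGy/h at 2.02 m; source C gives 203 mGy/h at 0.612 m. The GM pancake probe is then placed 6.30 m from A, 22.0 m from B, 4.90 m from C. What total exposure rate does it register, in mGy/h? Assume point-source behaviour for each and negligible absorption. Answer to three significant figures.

24.2 mGy/h

By superposition, sum each source's inverse-square contribution:
A: 362 × (1.50/6.30)² = 20.52 mGy/h
B: 63.6 × (2.02/22.0)² = 0.5362 mGy/h
C: 203 × (0.612/4.90)² = 3.167 mGy/h
Total = 20.52 + 0.5362 + 3.167 = 24.22 mGy/h.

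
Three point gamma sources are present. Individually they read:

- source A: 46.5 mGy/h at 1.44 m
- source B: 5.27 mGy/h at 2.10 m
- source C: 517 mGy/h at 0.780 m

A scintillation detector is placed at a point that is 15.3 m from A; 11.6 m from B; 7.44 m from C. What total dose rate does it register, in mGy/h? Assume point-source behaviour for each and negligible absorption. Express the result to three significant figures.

6.27 mGy/h

Each source contributes Iᵢ·(dᵢ/rᵢ)²; contributions add.
A: 46.5 × (1.44/15.3)² = 0.4119 mGy/h
B: 5.27 × (2.10/11.6)² = 0.1727 mGy/h
C: 517 × (0.780/7.44)² = 5.682 mGy/h
Total = 0.4119 + 0.1727 + 5.682 = 6.267 mGy/h.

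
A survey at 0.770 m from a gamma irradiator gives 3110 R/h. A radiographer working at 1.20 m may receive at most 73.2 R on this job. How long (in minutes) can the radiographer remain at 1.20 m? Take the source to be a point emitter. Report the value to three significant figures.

3.43 min

By the inverse-square law, rate at 1.20 m:
3110 × (0.770/1.20)² = 3110 × 0.4117 = 1280 R/h.
Stay time = 73.2 R ÷ 1280 R/h = 0.05719 h = 3.431 min.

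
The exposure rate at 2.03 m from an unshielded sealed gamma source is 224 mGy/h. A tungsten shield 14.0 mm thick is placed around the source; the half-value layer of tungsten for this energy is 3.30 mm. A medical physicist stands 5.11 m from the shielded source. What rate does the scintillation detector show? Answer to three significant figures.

1.87 mGy/h

Distance alone: 224 × (2.03/5.11)² = 224 × 0.1578 = 35.35 mGy/h.
Shield: 14.0/3.30 = 4.242 half-value layers → attenuation 2^(−4.242) = 0.05285.
Combined: 35.35 × 0.05285 = 1.868 mGy/h.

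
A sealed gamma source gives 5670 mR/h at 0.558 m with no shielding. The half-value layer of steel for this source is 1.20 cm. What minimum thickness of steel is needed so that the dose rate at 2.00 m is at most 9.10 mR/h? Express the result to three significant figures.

6.72 cm

At 2.00 m, distance alone gives 5670 × (0.558/2.00)² = 5670 × 0.07784 = 441.4 mR/h.
Further attenuation needed: 441.4/9.10 = 48.51.
n = log₂(48.51) = 5.600 half-value layers.
Thickness = 5.600 × 1.20 cm = 6.720 cm.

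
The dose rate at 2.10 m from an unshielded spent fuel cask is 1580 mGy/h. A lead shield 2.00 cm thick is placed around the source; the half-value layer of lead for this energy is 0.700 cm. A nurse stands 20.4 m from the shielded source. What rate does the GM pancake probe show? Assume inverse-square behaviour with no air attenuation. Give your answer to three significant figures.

2.31 mGy/h

Distance alone: 1580 × (2.10/20.4)² = 1580 × 0.01060 = 16.75 mGy/h.
Shield: 2.00/0.700 = 2.857 half-value layers → attenuation 2^(−2.857) = 0.1380.
Combined: 16.75 × 0.1380 = 2.312 mGy/h.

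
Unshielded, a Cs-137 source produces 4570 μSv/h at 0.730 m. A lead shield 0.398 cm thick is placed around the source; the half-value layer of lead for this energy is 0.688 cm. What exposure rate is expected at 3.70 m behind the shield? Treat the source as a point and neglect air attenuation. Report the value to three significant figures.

119 μSv/h

Distance alone: (0.730/3.70)² = 0.03893, so 4570 × 0.03893 = 177.9 μSv/h.
Shield: 0.398/0.688 = 0.5785 half-value layers → attenuation 2^(−0.5785) = 0.6697.
Combined: 177.9 × 0.6697 = 119.1 μSv/h.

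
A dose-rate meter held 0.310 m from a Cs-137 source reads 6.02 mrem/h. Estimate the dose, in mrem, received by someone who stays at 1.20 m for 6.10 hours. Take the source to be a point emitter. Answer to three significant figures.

2.45 mrem

Applying the 1/r² law, rate at 1.20 m:
6.02 × (0.310/1.20)² = 6.02 × 0.06674 = 0.4018 mrem/h.
Dose = rate × time = 0.4018 mrem/h × 6.100 h = 2.451 mrem.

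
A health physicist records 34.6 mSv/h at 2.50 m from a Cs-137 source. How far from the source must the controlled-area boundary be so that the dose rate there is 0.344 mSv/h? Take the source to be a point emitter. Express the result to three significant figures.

Applying the 1/r² law, d₂ = d₁·√(I₁/I₂).
I₁/I₂ = 34.6/0.344 = 100.6, so d₂ = 2.50 × √100.6 = 25.07 m.

25.1 m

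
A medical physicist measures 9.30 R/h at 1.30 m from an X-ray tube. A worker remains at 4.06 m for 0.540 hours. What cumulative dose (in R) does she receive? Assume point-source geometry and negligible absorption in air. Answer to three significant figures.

0.515 R

Applying the 1/r² law, rate at 4.06 m:
(1.30/4.06)² = 0.1025, so 9.30 × 0.1025 = 0.9533 R/h.
Dose = rate × time = 0.9533 R/h × 0.5400 h = 0.5148 R.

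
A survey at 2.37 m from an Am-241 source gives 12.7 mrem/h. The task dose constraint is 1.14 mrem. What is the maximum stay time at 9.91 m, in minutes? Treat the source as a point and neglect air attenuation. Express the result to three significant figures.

94.2 min

Since intensity falls as 1/r², rate at 9.91 m:
12.7 × (2.37/9.91)² = 12.7 × 0.05719 = 0.7263 mrem/h.
Stay time = 1.14 mrem ÷ 0.7263 mrem/h = 1.570 h = 94.20 min.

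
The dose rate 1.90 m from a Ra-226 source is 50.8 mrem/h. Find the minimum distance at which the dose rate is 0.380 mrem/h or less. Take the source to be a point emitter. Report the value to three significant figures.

By the inverse-square law, d₂ = d₁·√(I₁/I₂).
I₁/I₂ = 50.8/0.380 = 133.7, so d₂ = 1.90 × √133.7 = 21.97 m.

22.0 m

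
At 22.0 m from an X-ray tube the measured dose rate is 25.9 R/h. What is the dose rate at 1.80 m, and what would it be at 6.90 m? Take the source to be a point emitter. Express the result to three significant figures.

By the inverse-square law,
At 1.80 m: (22.0/1.80)² = 149.4, so 25.9 × 149.4 = 3869 R/h
At 6.90 m: (1.80/6.90)² = 0.06805, so 3869 × 0.06805 = 263.3 R/h.

3870 R/h; 263 R/h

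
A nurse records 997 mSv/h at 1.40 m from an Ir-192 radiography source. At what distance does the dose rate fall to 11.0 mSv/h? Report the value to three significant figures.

13.3 m

Intensity scales as (d₁/d₂)², so d₂ = d₁·√(I₁/I₂).
I₁/I₂ = 997/11.0 = 90.64, so d₂ = 1.40 × √90.64 = 13.33 m.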